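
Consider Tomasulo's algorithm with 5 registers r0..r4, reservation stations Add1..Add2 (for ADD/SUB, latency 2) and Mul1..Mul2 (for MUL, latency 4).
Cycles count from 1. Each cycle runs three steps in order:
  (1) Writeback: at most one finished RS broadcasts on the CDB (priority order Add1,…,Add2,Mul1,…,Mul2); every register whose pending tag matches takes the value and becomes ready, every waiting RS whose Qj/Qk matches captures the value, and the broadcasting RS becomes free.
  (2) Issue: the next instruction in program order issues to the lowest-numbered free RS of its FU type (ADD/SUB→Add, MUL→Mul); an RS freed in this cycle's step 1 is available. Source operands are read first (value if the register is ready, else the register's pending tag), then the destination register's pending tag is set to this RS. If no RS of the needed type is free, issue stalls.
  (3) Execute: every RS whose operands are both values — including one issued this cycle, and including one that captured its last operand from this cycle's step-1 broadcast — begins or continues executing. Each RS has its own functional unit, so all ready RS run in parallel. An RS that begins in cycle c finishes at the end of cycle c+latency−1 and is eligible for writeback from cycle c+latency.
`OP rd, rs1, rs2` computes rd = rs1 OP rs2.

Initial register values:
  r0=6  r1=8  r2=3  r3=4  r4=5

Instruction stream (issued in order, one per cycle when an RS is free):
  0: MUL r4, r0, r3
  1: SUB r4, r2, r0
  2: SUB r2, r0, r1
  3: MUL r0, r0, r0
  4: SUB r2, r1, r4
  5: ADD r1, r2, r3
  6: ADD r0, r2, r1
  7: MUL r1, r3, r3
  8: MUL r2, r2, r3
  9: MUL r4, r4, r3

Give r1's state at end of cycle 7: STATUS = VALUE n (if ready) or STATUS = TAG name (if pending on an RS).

  c1: issue MUL r4<-Mul1  regs: r0:6,r1:8,r2:3,r3:4,r4:Mul1
  c2: issue SUB r4<-Add1  regs: r0:6,r1:8,r2:3,r3:4,r4:Add1
  c3: issue SUB r2<-Add2  regs: r0:6,r1:8,r2:Add2,r3:4,r4:Add1
  c4: CDB Add1=-3; issue MUL r0<-Mul2  regs: r0:Mul2,r1:8,r2:Add2,r3:4,r4:-3
  c5: CDB Add2=-2; issue SUB r2<-Add1  regs: r0:Mul2,r1:8,r2:Add1,r3:4,r4:-3
  c6: CDB Mul1=24; issue ADD r1<-Add2  regs: r0:Mul2,r1:Add2,r2:Add1,r3:4,r4:-3
  c7: CDB Add1=11; issue ADD r0<-Add1  regs: r0:Add1,r1:Add2,r2:11,r3:4,r4:-3

STATUS = TAG Add2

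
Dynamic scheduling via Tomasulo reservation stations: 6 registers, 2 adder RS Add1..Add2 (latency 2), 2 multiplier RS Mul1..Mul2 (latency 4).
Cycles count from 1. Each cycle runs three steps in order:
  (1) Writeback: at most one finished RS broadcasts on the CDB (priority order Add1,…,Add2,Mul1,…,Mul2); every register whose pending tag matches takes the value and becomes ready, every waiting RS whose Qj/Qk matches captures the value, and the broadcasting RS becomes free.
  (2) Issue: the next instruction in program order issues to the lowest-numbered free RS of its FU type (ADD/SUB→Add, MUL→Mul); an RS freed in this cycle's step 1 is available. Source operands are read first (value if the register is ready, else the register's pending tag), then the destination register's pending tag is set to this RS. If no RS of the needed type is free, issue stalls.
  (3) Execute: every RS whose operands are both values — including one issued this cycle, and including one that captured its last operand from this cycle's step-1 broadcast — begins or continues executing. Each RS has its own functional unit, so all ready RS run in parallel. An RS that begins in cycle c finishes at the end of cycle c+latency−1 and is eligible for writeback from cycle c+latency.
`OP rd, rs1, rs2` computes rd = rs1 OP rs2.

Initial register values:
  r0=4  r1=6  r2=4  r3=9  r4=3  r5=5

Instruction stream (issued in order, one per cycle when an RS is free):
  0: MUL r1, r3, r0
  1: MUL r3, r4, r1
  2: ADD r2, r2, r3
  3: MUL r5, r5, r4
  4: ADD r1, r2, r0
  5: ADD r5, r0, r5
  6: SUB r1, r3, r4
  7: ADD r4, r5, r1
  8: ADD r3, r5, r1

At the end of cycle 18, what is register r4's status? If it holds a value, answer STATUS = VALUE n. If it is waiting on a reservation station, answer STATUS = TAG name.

STATUS = TAG Add2

c1: issue MUL r1<-Mul1 | r0:4,r1:Mul1,r2:4,r3:9,r4:3,r5:5
c2: issue MUL r3<-Mul2 | r0:4,r1:Mul1,r2:4,r3:Mul2,r4:3,r5:5
c3: issue ADD r2<-Add1 | r0:4,r1:Mul1,r2:Add1,r3:Mul2,r4:3,r5:5
c4: stall | r0:4,r1:Mul1,r2:Add1,r3:Mul2,r4:3,r5:5
c5: CDB Mul1=36; issue MUL r5<-Mul1 | r0:4,r1:36,r2:Add1,r3:Mul2,r4:3,r5:Mul1
c6: issue ADD r1<-Add2 | r0:4,r1:Add2,r2:Add1,r3:Mul2,r4:3,r5:Mul1
c7: stall | r0:4,r1:Add2,r2:Add1,r3:Mul2,r4:3,r5:Mul1
c8: stall | r0:4,r1:Add2,r2:Add1,r3:Mul2,r4:3,r5:Mul1
c9: CDB Mul1=15; stall | r0:4,r1:Add2,r2:Add1,r3:Mul2,r4:3,r5:15
c10: CDB Mul2=108; stall | r0:4,r1:Add2,r2:Add1,r3:108,r4:3,r5:15
c11: stall | r0:4,r1:Add2,r2:Add1,r3:108,r4:3,r5:15
c12: CDB Add1=112; issue ADD r5<-Add1 | r0:4,r1:Add2,r2:112,r3:108,r4:3,r5:Add1
c13: stall | r0:4,r1:Add2,r2:112,r3:108,r4:3,r5:Add1
c14: CDB Add1=19; issue SUB r1<-Add1 | r0:4,r1:Add1,r2:112,r3:108,r4:3,r5:19
c15: CDB Add2=116; issue ADD r4<-Add2 | r0:4,r1:Add1,r2:112,r3:108,r4:Add2,r5:19
c16: CDB Add1=105; issue ADD r3<-Add1 | r0:4,r1:105,r2:112,r3:Add1,r4:Add2,r5:19
c17: - | r0:4,r1:105,r2:112,r3:Add1,r4:Add2,r5:19
c18: CDB Add1=124 | r0:4,r1:105,r2:112,r3:124,r4:Add2,r5:19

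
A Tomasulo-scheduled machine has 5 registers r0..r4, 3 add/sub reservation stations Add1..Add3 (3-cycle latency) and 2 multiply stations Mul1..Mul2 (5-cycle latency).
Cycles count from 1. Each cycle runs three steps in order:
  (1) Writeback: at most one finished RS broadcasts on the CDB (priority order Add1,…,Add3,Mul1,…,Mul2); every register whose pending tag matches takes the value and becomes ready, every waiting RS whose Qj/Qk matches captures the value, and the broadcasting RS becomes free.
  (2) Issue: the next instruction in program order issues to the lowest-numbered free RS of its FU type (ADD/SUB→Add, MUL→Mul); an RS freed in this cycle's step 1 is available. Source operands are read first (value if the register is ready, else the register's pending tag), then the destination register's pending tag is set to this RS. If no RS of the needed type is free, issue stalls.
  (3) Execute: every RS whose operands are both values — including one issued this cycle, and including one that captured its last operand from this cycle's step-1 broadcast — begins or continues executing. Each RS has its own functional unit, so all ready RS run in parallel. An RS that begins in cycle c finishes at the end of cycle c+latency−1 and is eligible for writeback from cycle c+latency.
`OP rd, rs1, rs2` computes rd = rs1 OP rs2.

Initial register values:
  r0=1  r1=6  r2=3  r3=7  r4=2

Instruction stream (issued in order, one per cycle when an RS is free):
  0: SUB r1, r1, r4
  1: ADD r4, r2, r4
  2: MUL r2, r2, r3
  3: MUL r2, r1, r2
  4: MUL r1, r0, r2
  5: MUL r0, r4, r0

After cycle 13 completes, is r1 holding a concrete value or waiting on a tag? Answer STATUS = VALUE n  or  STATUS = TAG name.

c1: issue SUB r1<-Add1 | r0:1,r1:Add1,r2:3,r3:7,r4:2
c2: issue ADD r4<-Add2 | r0:1,r1:Add1,r2:3,r3:7,r4:Add2
c3: issue MUL r2<-Mul1 | r0:1,r1:Add1,r2:Mul1,r3:7,r4:Add2
c4: CDB Add1=4; issue MUL r2<-Mul2 | r0:1,r1:4,r2:Mul2,r3:7,r4:Add2
c5: CDB Add2=5; stall | r0:1,r1:4,r2:Mul2,r3:7,r4:5
c6: stall | r0:1,r1:4,r2:Mul2,r3:7,r4:5
c7: stall | r0:1,r1:4,r2:Mul2,r3:7,r4:5
c8: CDB Mul1=21; issue MUL r1<-Mul1 | r0:1,r1:Mul1,r2:Mul2,r3:7,r4:5
c9: stall | r0:1,r1:Mul1,r2:Mul2,r3:7,r4:5
c10: stall | r0:1,r1:Mul1,r2:Mul2,r3:7,r4:5
c11: stall | r0:1,r1:Mul1,r2:Mul2,r3:7,r4:5
c12: stall | r0:1,r1:Mul1,r2:Mul2,r3:7,r4:5
c13: CDB Mul2=84; issue MUL r0<-Mul2 | r0:Mul2,r1:Mul1,r2:84,r3:7,r4:5

STATUS = TAG Mul1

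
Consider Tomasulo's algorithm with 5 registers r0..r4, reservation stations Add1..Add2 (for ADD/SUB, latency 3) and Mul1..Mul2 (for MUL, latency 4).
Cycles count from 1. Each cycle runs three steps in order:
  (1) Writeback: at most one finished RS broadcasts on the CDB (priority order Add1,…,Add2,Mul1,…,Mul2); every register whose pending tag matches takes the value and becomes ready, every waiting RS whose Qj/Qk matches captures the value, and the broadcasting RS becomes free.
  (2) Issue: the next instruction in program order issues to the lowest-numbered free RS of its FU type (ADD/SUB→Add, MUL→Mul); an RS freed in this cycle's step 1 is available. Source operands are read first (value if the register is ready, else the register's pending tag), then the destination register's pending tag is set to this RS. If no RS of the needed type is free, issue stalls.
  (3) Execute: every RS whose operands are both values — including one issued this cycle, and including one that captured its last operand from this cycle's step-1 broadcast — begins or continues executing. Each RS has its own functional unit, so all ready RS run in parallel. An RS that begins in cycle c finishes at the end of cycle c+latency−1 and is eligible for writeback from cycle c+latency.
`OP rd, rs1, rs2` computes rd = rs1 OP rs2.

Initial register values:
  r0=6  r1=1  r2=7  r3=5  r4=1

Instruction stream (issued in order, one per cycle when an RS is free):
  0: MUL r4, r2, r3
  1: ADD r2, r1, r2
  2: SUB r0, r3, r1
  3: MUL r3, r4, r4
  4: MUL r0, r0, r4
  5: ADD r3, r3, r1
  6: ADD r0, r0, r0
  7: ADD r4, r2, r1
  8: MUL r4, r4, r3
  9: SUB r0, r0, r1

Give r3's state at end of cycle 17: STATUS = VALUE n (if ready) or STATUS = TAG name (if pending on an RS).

  c1: issue MUL r4<-Mul1  regs: r0:6,r1:1,r2:7,r3:5,r4:Mul1
  c2: issue ADD r2<-Add1  regs: r0:6,r1:1,r2:Add1,r3:5,r4:Mul1
  c3: issue SUB r0<-Add2  regs: r0:Add2,r1:1,r2:Add1,r3:5,r4:Mul1
  c4: issue MUL r3<-Mul2  regs: r0:Add2,r1:1,r2:Add1,r3:Mul2,r4:Mul1
  c5: CDB Add1=8; stall  regs: r0:Add2,r1:1,r2:8,r3:Mul2,r4:Mul1
  c6: CDB Add2=4; stall  regs: r0:4,r1:1,r2:8,r3:Mul2,r4:Mul1
  c7: CDB Mul1=35; issue MUL r0<-Mul1  regs: r0:Mul1,r1:1,r2:8,r3:Mul2,r4:35
  c8: issue ADD r3<-Add1  regs: r0:Mul1,r1:1,r2:8,r3:Add1,r4:35
  c9: issue ADD r0<-Add2  regs: r0:Add2,r1:1,r2:8,r3:Add1,r4:35
  c10: stall  regs: r0:Add2,r1:1,r2:8,r3:Add1,r4:35
  c11: CDB Mul1=140; stall  regs: r0:Add2,r1:1,r2:8,r3:Add1,r4:35
  c12: CDB Mul2=1225; stall  regs: r0:Add2,r1:1,r2:8,r3:Add1,r4:35
  c13: stall  regs: r0:Add2,r1:1,r2:8,r3:Add1,r4:35
  c14: CDB Add2=280; issue ADD r4<-Add2  regs: r0:280,r1:1,r2:8,r3:Add1,r4:Add2
  c15: CDB Add1=1226; issue MUL r4<-Mul1  regs: r0:280,r1:1,r2:8,r3:1226,r4:Mul1
  c16: issue SUB r0<-Add1  regs: r0:Add1,r1:1,r2:8,r3:1226,r4:Mul1
  c17: CDB Add2=9  regs: r0:Add1,r1:1,r2:8,r3:1226,r4:Mul1

STATUS = VALUE 1226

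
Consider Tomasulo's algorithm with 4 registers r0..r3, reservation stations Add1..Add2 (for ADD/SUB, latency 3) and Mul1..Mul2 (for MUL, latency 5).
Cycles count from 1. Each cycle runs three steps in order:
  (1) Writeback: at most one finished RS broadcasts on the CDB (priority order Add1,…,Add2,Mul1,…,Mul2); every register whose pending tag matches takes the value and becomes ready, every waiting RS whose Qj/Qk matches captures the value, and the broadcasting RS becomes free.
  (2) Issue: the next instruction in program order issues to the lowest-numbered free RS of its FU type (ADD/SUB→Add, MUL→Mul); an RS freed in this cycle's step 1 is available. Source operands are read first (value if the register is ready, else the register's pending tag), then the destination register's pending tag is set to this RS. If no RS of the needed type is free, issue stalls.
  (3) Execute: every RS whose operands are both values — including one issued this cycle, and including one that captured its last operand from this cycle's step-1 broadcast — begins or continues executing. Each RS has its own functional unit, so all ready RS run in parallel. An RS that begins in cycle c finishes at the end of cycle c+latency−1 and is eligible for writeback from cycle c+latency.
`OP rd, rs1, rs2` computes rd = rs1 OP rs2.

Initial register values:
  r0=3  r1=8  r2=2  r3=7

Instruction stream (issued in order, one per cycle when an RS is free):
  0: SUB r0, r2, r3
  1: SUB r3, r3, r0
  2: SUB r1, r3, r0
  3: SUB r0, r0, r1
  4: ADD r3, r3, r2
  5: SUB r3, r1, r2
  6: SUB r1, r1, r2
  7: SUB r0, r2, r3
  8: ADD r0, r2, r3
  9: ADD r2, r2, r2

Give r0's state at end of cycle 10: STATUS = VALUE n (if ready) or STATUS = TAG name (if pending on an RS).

STATUS = TAG Add2

c1: issue SUB r0<-Add1 | r0:Add1,r1:8,r2:2,r3:7
c2: issue SUB r3<-Add2 | r0:Add1,r1:8,r2:2,r3:Add2
c3: stall | r0:Add1,r1:8,r2:2,r3:Add2
c4: CDB Add1=-5; issue SUB r1<-Add1 | r0:-5,r1:Add1,r2:2,r3:Add2
c5: stall | r0:-5,r1:Add1,r2:2,r3:Add2
c6: stall | r0:-5,r1:Add1,r2:2,r3:Add2
c7: CDB Add2=12; issue SUB r0<-Add2 | r0:Add2,r1:Add1,r2:2,r3:12
c8: stall | r0:Add2,r1:Add1,r2:2,r3:12
c9: stall | r0:Add2,r1:Add1,r2:2,r3:12
c10: CDB Add1=17; issue ADD r3<-Add1 | r0:Add2,r1:17,r2:2,r3:Add1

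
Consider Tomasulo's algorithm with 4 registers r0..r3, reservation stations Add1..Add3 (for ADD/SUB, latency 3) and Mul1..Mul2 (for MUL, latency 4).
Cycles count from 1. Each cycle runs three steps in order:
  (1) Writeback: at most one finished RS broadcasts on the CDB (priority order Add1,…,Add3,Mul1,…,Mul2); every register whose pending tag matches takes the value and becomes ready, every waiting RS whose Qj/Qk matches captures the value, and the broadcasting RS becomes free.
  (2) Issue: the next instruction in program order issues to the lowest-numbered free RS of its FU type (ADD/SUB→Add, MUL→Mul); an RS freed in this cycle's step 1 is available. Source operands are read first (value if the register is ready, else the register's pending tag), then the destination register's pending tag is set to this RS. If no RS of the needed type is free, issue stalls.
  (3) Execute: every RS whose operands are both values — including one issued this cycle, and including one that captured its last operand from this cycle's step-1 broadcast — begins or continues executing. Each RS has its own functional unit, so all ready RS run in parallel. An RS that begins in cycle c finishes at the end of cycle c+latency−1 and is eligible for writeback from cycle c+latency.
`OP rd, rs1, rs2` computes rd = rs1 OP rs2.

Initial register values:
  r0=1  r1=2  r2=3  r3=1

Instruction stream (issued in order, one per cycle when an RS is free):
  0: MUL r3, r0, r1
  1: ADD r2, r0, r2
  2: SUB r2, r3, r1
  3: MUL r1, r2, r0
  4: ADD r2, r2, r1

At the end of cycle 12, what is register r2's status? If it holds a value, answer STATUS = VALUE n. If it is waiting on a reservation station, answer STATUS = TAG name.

STATUS = TAG Add1

c1: issue MUL r3<-Mul1 | r0:1,r1:2,r2:3,r3:Mul1
c2: issue ADD r2<-Add1 | r0:1,r1:2,r2:Add1,r3:Mul1
c3: issue SUB r2<-Add2 | r0:1,r1:2,r2:Add2,r3:Mul1
c4: issue MUL r1<-Mul2 | r0:1,r1:Mul2,r2:Add2,r3:Mul1
c5: CDB Add1=4; issue ADD r2<-Add1 | r0:1,r1:Mul2,r2:Add1,r3:Mul1
c6: CDB Mul1=2 | r0:1,r1:Mul2,r2:Add1,r3:2
c7: - | r0:1,r1:Mul2,r2:Add1,r3:2
c8: - | r0:1,r1:Mul2,r2:Add1,r3:2
c9: CDB Add2=0 | r0:1,r1:Mul2,r2:Add1,r3:2
c10: - | r0:1,r1:Mul2,r2:Add1,r3:2
c11: - | r0:1,r1:Mul2,r2:Add1,r3:2
c12: - | r0:1,r1:Mul2,r2:Add1,r3:2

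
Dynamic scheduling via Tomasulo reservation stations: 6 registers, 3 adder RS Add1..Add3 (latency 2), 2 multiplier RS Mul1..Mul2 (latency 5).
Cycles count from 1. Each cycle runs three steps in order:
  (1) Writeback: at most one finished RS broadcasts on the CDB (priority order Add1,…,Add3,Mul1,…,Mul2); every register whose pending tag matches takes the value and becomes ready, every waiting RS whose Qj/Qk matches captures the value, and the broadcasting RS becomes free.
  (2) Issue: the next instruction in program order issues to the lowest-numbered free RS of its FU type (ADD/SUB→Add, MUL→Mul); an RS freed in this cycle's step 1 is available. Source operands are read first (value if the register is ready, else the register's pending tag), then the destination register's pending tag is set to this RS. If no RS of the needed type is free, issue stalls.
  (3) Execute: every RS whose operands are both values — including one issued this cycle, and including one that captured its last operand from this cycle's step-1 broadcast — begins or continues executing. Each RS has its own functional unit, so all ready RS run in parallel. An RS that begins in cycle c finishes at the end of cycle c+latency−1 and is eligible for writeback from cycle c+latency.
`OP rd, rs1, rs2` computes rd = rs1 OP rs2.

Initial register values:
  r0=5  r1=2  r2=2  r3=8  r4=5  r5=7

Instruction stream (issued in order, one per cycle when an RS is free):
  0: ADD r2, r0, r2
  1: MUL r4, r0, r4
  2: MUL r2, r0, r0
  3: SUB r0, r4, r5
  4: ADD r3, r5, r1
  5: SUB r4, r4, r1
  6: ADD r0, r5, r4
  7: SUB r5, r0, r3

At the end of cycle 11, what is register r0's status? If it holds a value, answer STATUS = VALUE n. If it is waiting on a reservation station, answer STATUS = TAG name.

STATUS = TAG Add2

  c1: issue ADD r2<-Add1  regs: r0:5,r1:2,r2:Add1,r3:8,r4:5,r5:7
  c2: issue MUL r4<-Mul1  regs: r0:5,r1:2,r2:Add1,r3:8,r4:Mul1,r5:7
  c3: CDB Add1=7; issue MUL r2<-Mul2  regs: r0:5,r1:2,r2:Mul2,r3:8,r4:Mul1,r5:7
  c4: issue SUB r0<-Add1  regs: r0:Add1,r1:2,r2:Mul2,r3:8,r4:Mul1,r5:7
  c5: issue ADD r3<-Add2  regs: r0:Add1,r1:2,r2:Mul2,r3:Add2,r4:Mul1,r5:7
  c6: issue SUB r4<-Add3  regs: r0:Add1,r1:2,r2:Mul2,r3:Add2,r4:Add3,r5:7
  c7: CDB Add2=9; issue ADD r0<-Add2  regs: r0:Add2,r1:2,r2:Mul2,r3:9,r4:Add3,r5:7
  c8: CDB Mul1=25; stall  regs: r0:Add2,r1:2,r2:Mul2,r3:9,r4:Add3,r5:7
  c9: CDB Mul2=25; stall  regs: r0:Add2,r1:2,r2:25,r3:9,r4:Add3,r5:7
  c10: CDB Add1=18; issue SUB r5<-Add1  regs: r0:Add2,r1:2,r2:25,r3:9,r4:Add3,r5:Add1
  c11: CDB Add3=23  regs: r0:Add2,r1:2,r2:25,r3:9,r4:23,r5:Add1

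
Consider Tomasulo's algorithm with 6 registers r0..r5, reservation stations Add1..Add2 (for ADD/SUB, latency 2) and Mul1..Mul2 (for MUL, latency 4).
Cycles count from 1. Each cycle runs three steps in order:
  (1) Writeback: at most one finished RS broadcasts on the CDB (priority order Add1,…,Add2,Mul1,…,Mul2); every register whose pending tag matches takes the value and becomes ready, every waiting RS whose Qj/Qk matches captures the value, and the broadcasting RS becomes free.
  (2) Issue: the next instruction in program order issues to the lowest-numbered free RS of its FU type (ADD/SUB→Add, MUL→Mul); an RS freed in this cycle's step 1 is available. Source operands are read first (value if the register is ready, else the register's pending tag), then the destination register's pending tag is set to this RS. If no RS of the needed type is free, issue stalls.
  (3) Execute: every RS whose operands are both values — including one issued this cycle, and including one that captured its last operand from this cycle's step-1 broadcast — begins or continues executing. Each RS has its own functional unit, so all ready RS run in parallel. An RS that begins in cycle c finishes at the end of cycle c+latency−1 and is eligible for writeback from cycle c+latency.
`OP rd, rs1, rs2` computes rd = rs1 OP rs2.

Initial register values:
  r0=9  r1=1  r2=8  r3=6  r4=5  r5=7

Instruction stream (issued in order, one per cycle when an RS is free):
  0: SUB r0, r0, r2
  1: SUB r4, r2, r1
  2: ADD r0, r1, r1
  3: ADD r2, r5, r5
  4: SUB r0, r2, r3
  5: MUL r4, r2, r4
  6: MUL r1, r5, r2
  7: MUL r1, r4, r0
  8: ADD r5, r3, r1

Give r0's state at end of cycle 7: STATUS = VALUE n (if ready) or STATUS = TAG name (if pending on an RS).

STATUS = TAG Add1

  c1: issue SUB r0<-Add1  regs: r0:Add1,r1:1,r2:8,r3:6,r4:5,r5:7
  c2: issue SUB r4<-Add2  regs: r0:Add1,r1:1,r2:8,r3:6,r4:Add2,r5:7
  c3: CDB Add1=1; issue ADD r0<-Add1  regs: r0:Add1,r1:1,r2:8,r3:6,r4:Add2,r5:7
  c4: CDB Add2=7; issue ADD r2<-Add2  regs: r0:Add1,r1:1,r2:Add2,r3:6,r4:7,r5:7
  c5: CDB Add1=2; issue SUB r0<-Add1  regs: r0:Add1,r1:1,r2:Add2,r3:6,r4:7,r5:7
  c6: CDB Add2=14; issue MUL r4<-Mul1  regs: r0:Add1,r1:1,r2:14,r3:6,r4:Mul1,r5:7
  c7: issue MUL r1<-Mul2  regs: r0:Add1,r1:Mul2,r2:14,r3:6,r4:Mul1,r5:7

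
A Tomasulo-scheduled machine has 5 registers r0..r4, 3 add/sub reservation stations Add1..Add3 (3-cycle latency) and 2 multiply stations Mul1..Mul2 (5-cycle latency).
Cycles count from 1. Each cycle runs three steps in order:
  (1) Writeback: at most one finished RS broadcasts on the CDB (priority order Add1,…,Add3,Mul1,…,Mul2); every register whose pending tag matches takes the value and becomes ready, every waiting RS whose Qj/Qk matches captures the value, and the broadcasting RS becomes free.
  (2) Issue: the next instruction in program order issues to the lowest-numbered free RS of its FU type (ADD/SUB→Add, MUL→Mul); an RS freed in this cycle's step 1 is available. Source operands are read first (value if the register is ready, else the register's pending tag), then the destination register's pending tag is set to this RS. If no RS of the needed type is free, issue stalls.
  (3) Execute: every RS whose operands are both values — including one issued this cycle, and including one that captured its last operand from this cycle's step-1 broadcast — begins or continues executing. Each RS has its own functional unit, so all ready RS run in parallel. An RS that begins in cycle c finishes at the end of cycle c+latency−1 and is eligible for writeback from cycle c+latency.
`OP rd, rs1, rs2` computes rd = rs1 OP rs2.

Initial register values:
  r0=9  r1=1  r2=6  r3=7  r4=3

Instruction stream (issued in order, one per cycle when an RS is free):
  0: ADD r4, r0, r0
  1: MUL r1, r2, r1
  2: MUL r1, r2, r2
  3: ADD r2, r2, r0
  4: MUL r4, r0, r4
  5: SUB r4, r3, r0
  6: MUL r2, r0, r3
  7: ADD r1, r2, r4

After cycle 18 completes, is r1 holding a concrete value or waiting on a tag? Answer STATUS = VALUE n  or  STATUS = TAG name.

cycle 1: issue ADD r4<-Add1 // r0:9,r1:1,r2:6,r3:7,r4:Add1
cycle 2: issue MUL r1<-Mul1 // r0:9,r1:Mul1,r2:6,r3:7,r4:Add1
cycle 3: issue MUL r1<-Mul2 // r0:9,r1:Mul2,r2:6,r3:7,r4:Add1
cycle 4: CDB Add1=18; issue ADD r2<-Add1 // r0:9,r1:Mul2,r2:Add1,r3:7,r4:18
cycle 5: stall // r0:9,r1:Mul2,r2:Add1,r3:7,r4:18
cycle 6: stall // r0:9,r1:Mul2,r2:Add1,r3:7,r4:18
cycle 7: CDB Add1=15; stall // r0:9,r1:Mul2,r2:15,r3:7,r4:18
cycle 8: CDB Mul1=6; issue MUL r4<-Mul1 // r0:9,r1:Mul2,r2:15,r3:7,r4:Mul1
cycle 9: CDB Mul2=36; issue SUB r4<-Add1 // r0:9,r1:36,r2:15,r3:7,r4:Add1
cycle 10: issue MUL r2<-Mul2 // r0:9,r1:36,r2:Mul2,r3:7,r4:Add1
cycle 11: issue ADD r1<-Add2 // r0:9,r1:Add2,r2:Mul2,r3:7,r4:Add1
cycle 12: CDB Add1=-2 // r0:9,r1:Add2,r2:Mul2,r3:7,r4:-2
cycle 13: CDB Mul1=162 // r0:9,r1:Add2,r2:Mul2,r3:7,r4:-2
cycle 14: - // r0:9,r1:Add2,r2:Mul2,r3:7,r4:-2
cycle 15: CDB Mul2=63 // r0:9,r1:Add2,r2:63,r3:7,r4:-2
cycle 16: - // r0:9,r1:Add2,r2:63,r3:7,r4:-2
cycle 17: - // r0:9,r1:Add2,r2:63,r3:7,r4:-2
cycle 18: CDB Add2=61 // r0:9,r1:61,r2:63,r3:7,r4:-2

STATUS = VALUE 61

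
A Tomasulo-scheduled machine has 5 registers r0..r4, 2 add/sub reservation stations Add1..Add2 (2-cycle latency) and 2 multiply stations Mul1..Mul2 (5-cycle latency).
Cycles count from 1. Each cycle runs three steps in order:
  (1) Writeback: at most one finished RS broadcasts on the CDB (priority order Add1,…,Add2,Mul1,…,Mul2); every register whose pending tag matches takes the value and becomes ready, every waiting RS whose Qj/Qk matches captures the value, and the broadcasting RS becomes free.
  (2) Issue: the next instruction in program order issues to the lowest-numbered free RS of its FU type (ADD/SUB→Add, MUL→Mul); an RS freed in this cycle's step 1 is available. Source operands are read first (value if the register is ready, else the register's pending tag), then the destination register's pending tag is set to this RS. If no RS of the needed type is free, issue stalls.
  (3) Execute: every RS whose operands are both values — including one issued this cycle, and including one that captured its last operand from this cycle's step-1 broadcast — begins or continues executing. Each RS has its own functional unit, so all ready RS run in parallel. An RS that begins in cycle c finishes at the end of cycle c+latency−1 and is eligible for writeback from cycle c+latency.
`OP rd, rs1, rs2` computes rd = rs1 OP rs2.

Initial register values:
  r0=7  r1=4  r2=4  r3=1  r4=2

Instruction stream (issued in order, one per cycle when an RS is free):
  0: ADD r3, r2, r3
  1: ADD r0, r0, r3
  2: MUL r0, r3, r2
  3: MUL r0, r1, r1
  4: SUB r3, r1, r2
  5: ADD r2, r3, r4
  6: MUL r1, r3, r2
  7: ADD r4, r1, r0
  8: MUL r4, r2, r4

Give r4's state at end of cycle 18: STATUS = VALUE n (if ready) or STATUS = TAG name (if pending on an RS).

  c1: issue ADD r3<-Add1  regs: r0:7,r1:4,r2:4,r3:Add1,r4:2
  c2: issue ADD r0<-Add2  regs: r0:Add2,r1:4,r2:4,r3:Add1,r4:2
  c3: CDB Add1=5; issue MUL r0<-Mul1  regs: r0:Mul1,r1:4,r2:4,r3:5,r4:2
  c4: issue MUL r0<-Mul2  regs: r0:Mul2,r1:4,r2:4,r3:5,r4:2
  c5: CDB Add2=12; issue SUB r3<-Add1  regs: r0:Mul2,r1:4,r2:4,r3:Add1,r4:2
  c6: issue ADD r2<-Add2  regs: r0:Mul2,r1:4,r2:Add2,r3:Add1,r4:2
  c7: CDB Add1=0; stall  regs: r0:Mul2,r1:4,r2:Add2,r3:0,r4:2
  c8: CDB Mul1=20; issue MUL r1<-Mul1  regs: r0:Mul2,r1:Mul1,r2:Add2,r3:0,r4:2
  c9: CDB Add2=2; issue ADD r4<-Add1  regs: r0:Mul2,r1:Mul1,r2:2,r3:0,r4:Add1
  c10: CDB Mul2=16; issue MUL r4<-Mul2  regs: r0:16,r1:Mul1,r2:2,r3:0,r4:Mul2
  c11: -  regs: r0:16,r1:Mul1,r2:2,r3:0,r4:Mul2
  c12: -  regs: r0:16,r1:Mul1,r2:2,r3:0,r4:Mul2
  c13: -  regs: r0:16,r1:Mul1,r2:2,r3:0,r4:Mul2
  c14: CDB Mul1=0  regs: r0:16,r1:0,r2:2,r3:0,r4:Mul2
  c15: -  regs: r0:16,r1:0,r2:2,r3:0,r4:Mul2
  c16: CDB Add1=16  regs: r0:16,r1:0,r2:2,r3:0,r4:Mul2
  c17: -  regs: r0:16,r1:0,r2:2,r3:0,r4:Mul2
  c18: -  regs: r0:16,r1:0,r2:2,r3:0,r4:Mul2

STATUS = TAG Mul2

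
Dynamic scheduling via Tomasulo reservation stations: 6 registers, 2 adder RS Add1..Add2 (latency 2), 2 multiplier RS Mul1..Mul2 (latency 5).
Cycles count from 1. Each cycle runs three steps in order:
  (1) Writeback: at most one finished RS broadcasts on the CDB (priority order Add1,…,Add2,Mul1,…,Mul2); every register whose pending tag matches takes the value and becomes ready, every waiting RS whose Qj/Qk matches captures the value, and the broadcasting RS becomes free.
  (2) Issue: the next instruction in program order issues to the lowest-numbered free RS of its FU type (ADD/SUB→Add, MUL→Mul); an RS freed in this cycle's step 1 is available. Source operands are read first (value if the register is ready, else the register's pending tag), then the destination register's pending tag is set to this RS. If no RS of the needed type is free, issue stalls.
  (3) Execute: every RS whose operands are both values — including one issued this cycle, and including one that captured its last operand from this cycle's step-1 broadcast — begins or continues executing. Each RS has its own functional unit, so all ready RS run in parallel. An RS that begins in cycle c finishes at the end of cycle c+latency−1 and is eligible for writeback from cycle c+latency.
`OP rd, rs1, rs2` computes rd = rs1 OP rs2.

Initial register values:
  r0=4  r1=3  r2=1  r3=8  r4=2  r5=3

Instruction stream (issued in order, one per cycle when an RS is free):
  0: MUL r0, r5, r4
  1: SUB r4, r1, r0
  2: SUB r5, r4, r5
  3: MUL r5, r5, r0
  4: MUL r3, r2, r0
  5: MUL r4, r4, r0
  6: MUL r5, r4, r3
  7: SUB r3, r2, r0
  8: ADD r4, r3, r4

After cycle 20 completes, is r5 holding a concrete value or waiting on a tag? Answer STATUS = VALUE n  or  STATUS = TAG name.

c1: issue MUL r0<-Mul1 | r0:Mul1,r1:3,r2:1,r3:8,r4:2,r5:3
c2: issue SUB r4<-Add1 | r0:Mul1,r1:3,r2:1,r3:8,r4:Add1,r5:3
c3: issue SUB r5<-Add2 | r0:Mul1,r1:3,r2:1,r3:8,r4:Add1,r5:Add2
c4: issue MUL r5<-Mul2 | r0:Mul1,r1:3,r2:1,r3:8,r4:Add1,r5:Mul2
c5: stall | r0:Mul1,r1:3,r2:1,r3:8,r4:Add1,r5:Mul2
c6: CDB Mul1=6; issue MUL r3<-Mul1 | r0:6,r1:3,r2:1,r3:Mul1,r4:Add1,r5:Mul2
c7: stall | r0:6,r1:3,r2:1,r3:Mul1,r4:Add1,r5:Mul2
c8: CDB Add1=-3; stall | r0:6,r1:3,r2:1,r3:Mul1,r4:-3,r5:Mul2
c9: stall | r0:6,r1:3,r2:1,r3:Mul1,r4:-3,r5:Mul2
c10: CDB Add2=-6; stall | r0:6,r1:3,r2:1,r3:Mul1,r4:-3,r5:Mul2
c11: CDB Mul1=6; issue MUL r4<-Mul1 | r0:6,r1:3,r2:1,r3:6,r4:Mul1,r5:Mul2
c12: stall | r0:6,r1:3,r2:1,r3:6,r4:Mul1,r5:Mul2
c13: stall | r0:6,r1:3,r2:1,r3:6,r4:Mul1,r5:Mul2
c14: stall | r0:6,r1:3,r2:1,r3:6,r4:Mul1,r5:Mul2
c15: CDB Mul2=-36; issue MUL r5<-Mul2 | r0:6,r1:3,r2:1,r3:6,r4:Mul1,r5:Mul2
c16: CDB Mul1=-18; issue SUB r3<-Add1 | r0:6,r1:3,r2:1,r3:Add1,r4:-18,r5:Mul2
c17: issue ADD r4<-Add2 | r0:6,r1:3,r2:1,r3:Add1,r4:Add2,r5:Mul2
c18: CDB Add1=-5 | r0:6,r1:3,r2:1,r3:-5,r4:Add2,r5:Mul2
c19: - | r0:6,r1:3,r2:1,r3:-5,r4:Add2,r5:Mul2
c20: CDB Add2=-23 | r0:6,r1:3,r2:1,r3:-5,r4:-23,r5:Mul2

STATUS = TAG Mul2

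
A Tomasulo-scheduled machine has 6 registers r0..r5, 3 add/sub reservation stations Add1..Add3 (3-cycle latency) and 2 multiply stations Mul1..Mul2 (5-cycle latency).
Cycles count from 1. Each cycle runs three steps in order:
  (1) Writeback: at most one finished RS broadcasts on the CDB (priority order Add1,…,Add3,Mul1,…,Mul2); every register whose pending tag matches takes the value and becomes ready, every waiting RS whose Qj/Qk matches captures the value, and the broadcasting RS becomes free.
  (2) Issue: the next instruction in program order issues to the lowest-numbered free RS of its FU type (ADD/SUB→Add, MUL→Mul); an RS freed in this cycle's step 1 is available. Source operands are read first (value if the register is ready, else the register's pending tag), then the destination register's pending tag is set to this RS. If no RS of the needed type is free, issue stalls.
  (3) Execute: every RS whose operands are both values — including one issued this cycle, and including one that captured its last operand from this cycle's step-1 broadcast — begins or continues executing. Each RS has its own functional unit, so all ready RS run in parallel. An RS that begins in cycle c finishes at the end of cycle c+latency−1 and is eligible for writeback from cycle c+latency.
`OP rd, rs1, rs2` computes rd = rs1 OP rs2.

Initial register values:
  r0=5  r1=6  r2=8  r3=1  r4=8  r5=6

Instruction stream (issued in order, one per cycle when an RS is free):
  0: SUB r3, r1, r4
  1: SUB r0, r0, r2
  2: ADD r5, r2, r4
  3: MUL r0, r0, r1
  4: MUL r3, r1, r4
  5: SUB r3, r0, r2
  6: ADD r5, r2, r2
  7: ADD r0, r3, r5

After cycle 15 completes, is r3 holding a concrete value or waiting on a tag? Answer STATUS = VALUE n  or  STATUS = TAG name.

cycle 1: issue SUB r3<-Add1 // r0:5,r1:6,r2:8,r3:Add1,r4:8,r5:6
cycle 2: issue SUB r0<-Add2 // r0:Add2,r1:6,r2:8,r3:Add1,r4:8,r5:6
cycle 3: issue ADD r5<-Add3 // r0:Add2,r1:6,r2:8,r3:Add1,r4:8,r5:Add3
cycle 4: CDB Add1=-2; issue MUL r0<-Mul1 // r0:Mul1,r1:6,r2:8,r3:-2,r4:8,r5:Add3
cycle 5: CDB Add2=-3; issue MUL r3<-Mul2 // r0:Mul1,r1:6,r2:8,r3:Mul2,r4:8,r5:Add3
cycle 6: CDB Add3=16; issue SUB r3<-Add1 // r0:Mul1,r1:6,r2:8,r3:Add1,r4:8,r5:16
cycle 7: issue ADD r5<-Add2 // r0:Mul1,r1:6,r2:8,r3:Add1,r4:8,r5:Add2
cycle 8: issue ADD r0<-Add3 // r0:Add3,r1:6,r2:8,r3:Add1,r4:8,r5:Add2
cycle 9: - // r0:Add3,r1:6,r2:8,r3:Add1,r4:8,r5:Add2
cycle 10: CDB Add2=16 // r0:Add3,r1:6,r2:8,r3:Add1,r4:8,r5:16
cycle 11: CDB Mul1=-18 // r0:Add3,r1:6,r2:8,r3:Add1,r4:8,r5:16
cycle 12: CDB Mul2=48 // r0:Add3,r1:6,r2:8,r3:Add1,r4:8,r5:16
cycle 13: - // r0:Add3,r1:6,r2:8,r3:Add1,r4:8,r5:16
cycle 14: CDB Add1=-26 // r0:Add3,r1:6,r2:8,r3:-26,r4:8,r5:16
cycle 15: - // r0:Add3,r1:6,r2:8,r3:-26,r4:8,r5:16

STATUS = VALUE -26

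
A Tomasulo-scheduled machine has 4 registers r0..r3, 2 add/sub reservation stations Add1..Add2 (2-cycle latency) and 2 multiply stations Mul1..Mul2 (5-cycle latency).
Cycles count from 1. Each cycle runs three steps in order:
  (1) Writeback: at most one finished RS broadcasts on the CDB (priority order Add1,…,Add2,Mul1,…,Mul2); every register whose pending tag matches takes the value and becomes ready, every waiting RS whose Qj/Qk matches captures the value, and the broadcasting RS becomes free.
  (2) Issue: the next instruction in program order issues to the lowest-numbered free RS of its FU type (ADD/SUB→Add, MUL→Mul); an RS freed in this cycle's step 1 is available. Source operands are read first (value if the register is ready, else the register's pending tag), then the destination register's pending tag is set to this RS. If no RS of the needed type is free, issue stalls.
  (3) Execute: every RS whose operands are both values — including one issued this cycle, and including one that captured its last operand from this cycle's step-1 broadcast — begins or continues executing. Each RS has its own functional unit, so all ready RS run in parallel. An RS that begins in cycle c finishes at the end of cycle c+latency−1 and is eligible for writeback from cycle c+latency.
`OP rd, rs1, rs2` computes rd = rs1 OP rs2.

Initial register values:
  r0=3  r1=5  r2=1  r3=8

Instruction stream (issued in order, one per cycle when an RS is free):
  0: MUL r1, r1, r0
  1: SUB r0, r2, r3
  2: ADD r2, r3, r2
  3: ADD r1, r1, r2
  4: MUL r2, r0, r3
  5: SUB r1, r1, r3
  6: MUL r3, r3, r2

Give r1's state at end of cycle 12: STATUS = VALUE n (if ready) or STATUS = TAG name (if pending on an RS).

STATUS = VALUE 16

  c1: issue MUL r1<-Mul1  regs: r0:3,r1:Mul1,r2:1,r3:8
  c2: issue SUB r0<-Add1  regs: r0:Add1,r1:Mul1,r2:1,r3:8
  c3: issue ADD r2<-Add2  regs: r0:Add1,r1:Mul1,r2:Add2,r3:8
  c4: CDB Add1=-7; issue ADD r1<-Add1  regs: r0:-7,r1:Add1,r2:Add2,r3:8
  c5: CDB Add2=9; issue MUL r2<-Mul2  regs: r0:-7,r1:Add1,r2:Mul2,r3:8
  c6: CDB Mul1=15; issue SUB r1<-Add2  regs: r0:-7,r1:Add2,r2:Mul2,r3:8
  c7: issue MUL r3<-Mul1  regs: r0:-7,r1:Add2,r2:Mul2,r3:Mul1
  c8: CDB Add1=24  regs: r0:-7,r1:Add2,r2:Mul2,r3:Mul1
  c9: -  regs: r0:-7,r1:Add2,r2:Mul2,r3:Mul1
  c10: CDB Add2=16  regs: r0:-7,r1:16,r2:Mul2,r3:Mul1
  c11: CDB Mul2=-56  regs: r0:-7,r1:16,r2:-56,r3:Mul1
  c12: -  regs: r0:-7,r1:16,r2:-56,r3:Mul1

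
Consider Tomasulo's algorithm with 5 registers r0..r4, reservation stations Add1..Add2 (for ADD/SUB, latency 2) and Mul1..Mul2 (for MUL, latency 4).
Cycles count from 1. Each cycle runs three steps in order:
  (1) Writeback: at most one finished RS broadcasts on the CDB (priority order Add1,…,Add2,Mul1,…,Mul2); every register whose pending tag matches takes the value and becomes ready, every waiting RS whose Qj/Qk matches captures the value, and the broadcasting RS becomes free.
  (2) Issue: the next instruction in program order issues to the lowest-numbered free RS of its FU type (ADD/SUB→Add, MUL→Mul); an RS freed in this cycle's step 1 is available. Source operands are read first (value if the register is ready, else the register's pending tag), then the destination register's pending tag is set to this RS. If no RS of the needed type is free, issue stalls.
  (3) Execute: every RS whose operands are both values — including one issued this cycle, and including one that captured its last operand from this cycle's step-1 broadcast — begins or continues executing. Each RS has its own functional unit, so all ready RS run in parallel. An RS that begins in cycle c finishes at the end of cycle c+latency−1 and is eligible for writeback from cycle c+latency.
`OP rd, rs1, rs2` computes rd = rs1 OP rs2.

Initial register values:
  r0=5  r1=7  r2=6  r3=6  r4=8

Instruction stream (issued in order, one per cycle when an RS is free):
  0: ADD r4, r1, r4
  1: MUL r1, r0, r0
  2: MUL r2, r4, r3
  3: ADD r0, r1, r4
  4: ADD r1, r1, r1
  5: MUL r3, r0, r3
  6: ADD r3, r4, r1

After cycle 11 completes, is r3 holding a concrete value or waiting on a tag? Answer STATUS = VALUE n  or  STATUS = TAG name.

c1: issue ADD r4<-Add1 | r0:5,r1:7,r2:6,r3:6,r4:Add1
c2: issue MUL r1<-Mul1 | r0:5,r1:Mul1,r2:6,r3:6,r4:Add1
c3: CDB Add1=15; issue MUL r2<-Mul2 | r0:5,r1:Mul1,r2:Mul2,r3:6,r4:15
c4: issue ADD r0<-Add1 | r0:Add1,r1:Mul1,r2:Mul2,r3:6,r4:15
c5: issue ADD r1<-Add2 | r0:Add1,r1:Add2,r2:Mul2,r3:6,r4:15
c6: CDB Mul1=25; issue MUL r3<-Mul1 | r0:Add1,r1:Add2,r2:Mul2,r3:Mul1,r4:15
c7: CDB Mul2=90; stall | r0:Add1,r1:Add2,r2:90,r3:Mul1,r4:15
c8: CDB Add1=40; issue ADD r3<-Add1 | r0:40,r1:Add2,r2:90,r3:Add1,r4:15
c9: CDB Add2=50 | r0:40,r1:50,r2:90,r3:Add1,r4:15
c10: - | r0:40,r1:50,r2:90,r3:Add1,r4:15
c11: CDB Add1=65 | r0:40,r1:50,r2:90,r3:65,r4:15

STATUS = VALUE 65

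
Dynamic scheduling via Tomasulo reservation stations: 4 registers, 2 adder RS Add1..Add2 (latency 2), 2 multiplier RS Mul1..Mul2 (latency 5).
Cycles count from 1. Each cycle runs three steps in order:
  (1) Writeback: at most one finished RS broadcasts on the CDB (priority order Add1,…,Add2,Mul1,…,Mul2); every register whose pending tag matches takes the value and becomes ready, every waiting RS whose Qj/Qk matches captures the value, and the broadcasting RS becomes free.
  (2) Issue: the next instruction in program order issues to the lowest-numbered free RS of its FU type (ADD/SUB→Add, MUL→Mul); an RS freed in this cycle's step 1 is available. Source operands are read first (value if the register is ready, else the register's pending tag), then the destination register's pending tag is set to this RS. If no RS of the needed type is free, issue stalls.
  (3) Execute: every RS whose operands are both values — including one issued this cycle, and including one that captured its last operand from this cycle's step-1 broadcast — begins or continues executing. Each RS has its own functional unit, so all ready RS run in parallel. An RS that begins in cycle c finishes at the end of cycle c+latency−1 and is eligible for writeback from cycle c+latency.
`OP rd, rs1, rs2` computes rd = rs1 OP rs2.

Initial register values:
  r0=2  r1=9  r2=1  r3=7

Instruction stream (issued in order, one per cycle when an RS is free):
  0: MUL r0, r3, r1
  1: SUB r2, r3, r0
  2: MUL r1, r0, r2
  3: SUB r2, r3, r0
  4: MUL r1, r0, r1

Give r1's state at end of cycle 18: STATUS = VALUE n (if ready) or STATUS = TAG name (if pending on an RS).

STATUS = VALUE -222264

c1: issue MUL r0<-Mul1 | r0:Mul1,r1:9,r2:1,r3:7
c2: issue SUB r2<-Add1 | r0:Mul1,r1:9,r2:Add1,r3:7
c3: issue MUL r1<-Mul2 | r0:Mul1,r1:Mul2,r2:Add1,r3:7
c4: issue SUB r2<-Add2 | r0:Mul1,r1:Mul2,r2:Add2,r3:7
c5: stall | r0:Mul1,r1:Mul2,r2:Add2,r3:7
c6: CDB Mul1=63; issue MUL r1<-Mul1 | r0:63,r1:Mul1,r2:Add2,r3:7
c7: - | r0:63,r1:Mul1,r2:Add2,r3:7
c8: CDB Add1=-56 | r0:63,r1:Mul1,r2:Add2,r3:7
c9: CDB Add2=-56 | r0:63,r1:Mul1,r2:-56,r3:7
c10: - | r0:63,r1:Mul1,r2:-56,r3:7
c11: - | r0:63,r1:Mul1,r2:-56,r3:7
c12: - | r0:63,r1:Mul1,r2:-56,r3:7
c13: CDB Mul2=-3528 | r0:63,r1:Mul1,r2:-56,r3:7
c14: - | r0:63,r1:Mul1,r2:-56,r3:7
c15: - | r0:63,r1:Mul1,r2:-56,r3:7
c16: - | r0:63,r1:Mul1,r2:-56,r3:7
c17: - | r0:63,r1:Mul1,r2:-56,r3:7
c18: CDB Mul1=-222264 | r0:63,r1:-222264,r2:-56,r3:7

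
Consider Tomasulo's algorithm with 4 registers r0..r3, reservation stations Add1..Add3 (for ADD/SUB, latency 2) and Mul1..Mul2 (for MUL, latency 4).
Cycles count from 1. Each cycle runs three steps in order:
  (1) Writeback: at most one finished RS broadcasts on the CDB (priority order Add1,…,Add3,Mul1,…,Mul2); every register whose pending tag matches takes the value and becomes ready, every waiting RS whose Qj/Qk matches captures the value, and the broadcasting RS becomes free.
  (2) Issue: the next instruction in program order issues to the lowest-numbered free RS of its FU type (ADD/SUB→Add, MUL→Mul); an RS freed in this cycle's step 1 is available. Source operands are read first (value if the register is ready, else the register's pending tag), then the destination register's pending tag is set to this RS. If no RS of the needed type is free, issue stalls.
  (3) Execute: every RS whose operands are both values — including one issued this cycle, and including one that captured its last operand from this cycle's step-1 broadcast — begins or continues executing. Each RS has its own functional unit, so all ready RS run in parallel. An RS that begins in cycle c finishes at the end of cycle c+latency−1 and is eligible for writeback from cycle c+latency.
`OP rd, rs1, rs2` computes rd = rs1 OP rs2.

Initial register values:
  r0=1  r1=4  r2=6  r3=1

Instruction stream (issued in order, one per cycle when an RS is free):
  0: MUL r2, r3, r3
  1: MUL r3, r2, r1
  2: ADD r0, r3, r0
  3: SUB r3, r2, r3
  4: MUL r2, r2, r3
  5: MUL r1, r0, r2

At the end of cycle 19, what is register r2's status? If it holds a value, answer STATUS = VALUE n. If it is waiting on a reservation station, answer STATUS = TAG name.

STATUS = VALUE -3

c1: issue MUL r2<-Mul1 | r0:1,r1:4,r2:Mul1,r3:1
c2: issue MUL r3<-Mul2 | r0:1,r1:4,r2:Mul1,r3:Mul2
c3: issue ADD r0<-Add1 | r0:Add1,r1:4,r2:Mul1,r3:Mul2
c4: issue SUB r3<-Add2 | r0:Add1,r1:4,r2:Mul1,r3:Add2
c5: CDB Mul1=1; issue MUL r2<-Mul1 | r0:Add1,r1:4,r2:Mul1,r3:Add2
c6: stall | r0:Add1,r1:4,r2:Mul1,r3:Add2
c7: stall | r0:Add1,r1:4,r2:Mul1,r3:Add2
c8: stall | r0:Add1,r1:4,r2:Mul1,r3:Add2
c9: CDB Mul2=4; issue MUL r1<-Mul2 | r0:Add1,r1:Mul2,r2:Mul1,r3:Add2
c10: - | r0:Add1,r1:Mul2,r2:Mul1,r3:Add2
c11: CDB Add1=5 | r0:5,r1:Mul2,r2:Mul1,r3:Add2
c12: CDB Add2=-3 | r0:5,r1:Mul2,r2:Mul1,r3:-3
c13: - | r0:5,r1:Mul2,r2:Mul1,r3:-3
c14: - | r0:5,r1:Mul2,r2:Mul1,r3:-3
c15: - | r0:5,r1:Mul2,r2:Mul1,r3:-3
c16: CDB Mul1=-3 | r0:5,r1:Mul2,r2:-3,r3:-3
c17: - | r0:5,r1:Mul2,r2:-3,r3:-3
c18: - | r0:5,r1:Mul2,r2:-3,r3:-3
c19: - | r0:5,r1:Mul2,r2:-3,r3:-3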